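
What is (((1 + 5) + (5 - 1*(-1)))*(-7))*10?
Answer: -840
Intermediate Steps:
(((1 + 5) + (5 - 1*(-1)))*(-7))*10 = ((6 + (5 + 1))*(-7))*10 = ((6 + 6)*(-7))*10 = (12*(-7))*10 = -84*10 = -840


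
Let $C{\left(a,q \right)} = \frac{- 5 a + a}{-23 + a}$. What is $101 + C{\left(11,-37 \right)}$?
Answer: $\frac{314}{3} \approx 104.67$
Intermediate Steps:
$C{\left(a,q \right)} = - \frac{4 a}{-23 + a}$ ($C{\left(a,q \right)} = \frac{\left(-4\right) a}{-23 + a} = - \frac{4 a}{-23 + a}$)
$101 + C{\left(11,-37 \right)} = 101 - \frac{44}{-23 + 11} = 101 - \frac{44}{-12} = 101 - 44 \left(- \frac{1}{12}\right) = 101 + \frac{11}{3} = \frac{314}{3}$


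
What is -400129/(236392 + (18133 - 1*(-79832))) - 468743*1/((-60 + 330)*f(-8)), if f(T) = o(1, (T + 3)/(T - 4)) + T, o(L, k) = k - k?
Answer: 155863224611/722211120 ≈ 215.81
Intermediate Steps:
o(L, k) = 0
f(T) = T (f(T) = 0 + T = T)
-400129/(236392 + (18133 - 1*(-79832))) - 468743*1/((-60 + 330)*f(-8)) = -400129/(236392 + (18133 - 1*(-79832))) - 468743*(-1/(8*(-60 + 330))) = -400129/(236392 + (18133 + 79832)) - 468743/(270*(-8)) = -400129/(236392 + 97965) - 468743/(-2160) = -400129/334357 - 468743*(-1/2160) = -400129*1/334357 + 468743/2160 = -400129/334357 + 468743/2160 = 155863224611/722211120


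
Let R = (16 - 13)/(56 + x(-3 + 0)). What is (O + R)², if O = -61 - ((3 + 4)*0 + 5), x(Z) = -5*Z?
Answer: 21930489/5041 ≈ 4350.4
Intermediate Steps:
O = -66 (O = -61 - (7*0 + 5) = -61 - (0 + 5) = -61 - 1*5 = -61 - 5 = -66)
R = 3/71 (R = (16 - 13)/(56 - 5*(-3 + 0)) = 3/(56 - 5*(-3)) = 3/(56 + 15) = 3/71 ≈ 0.042253)
(O + R)² = (-66 + 3/71)² = (-4683/71)² = 21930489/5041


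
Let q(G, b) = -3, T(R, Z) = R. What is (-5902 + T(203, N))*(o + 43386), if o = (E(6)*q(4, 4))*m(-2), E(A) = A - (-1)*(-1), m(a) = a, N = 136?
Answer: -247427784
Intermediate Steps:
E(A) = -1 + A (E(A) = A - 1*1 = A - 1 = -1 + A)
o = 30 (o = ((-1 + 6)*(-3))*(-2) = (5*(-3))*(-2) = -15*(-2) = 30)
(-5902 + T(203, N))*(o + 43386) = (-5902 + 203)*(30 + 43386) = -5699*43416 = -247427784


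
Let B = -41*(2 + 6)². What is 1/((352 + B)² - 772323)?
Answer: 1/4389661 ≈ 2.2781e-7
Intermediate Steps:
B = -2624 (B = -41*8² = -41*64 = -2624)
1/((352 + B)² - 772323) = 1/((352 - 2624)² - 772323) = 1/((-2272)² - 772323) = 1/(5161984 - 772323) = 1/4389661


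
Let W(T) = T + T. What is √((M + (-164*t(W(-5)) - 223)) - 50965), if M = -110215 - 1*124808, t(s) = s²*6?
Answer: I*√384611 ≈ 620.17*I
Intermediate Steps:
W(T) = 2*T
t(s) = 6*s²
M = -235023 (M = -110215 - 124808 = -235023)
√((M + (-164*t(W(-5)) - 223)) - 50965) = √((-235023 + (-984*(2*(-5))² - 223)) - 50965) = √((-235023 + (-984*(-10)² - 223)) - 50965) = √((-235023 + (-984*100 - 223)) - 50965) = √((-235023 + (-164*600 - 223)) - 50965) = √((-235023 + (-98400 - 223)) - 50965) = √((-235023 - 98623) - 50965) = √(-333646 - 50965) = √(-384611) = I*√384611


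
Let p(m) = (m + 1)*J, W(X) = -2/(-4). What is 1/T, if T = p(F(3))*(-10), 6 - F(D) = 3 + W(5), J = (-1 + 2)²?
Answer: -1/35 ≈ -0.028571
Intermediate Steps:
J = 1 (J = 1² = 1)
W(X) = ½ (W(X) = -2*(-¼) = ½)
F(D) = 5/2 (F(D) = 6 - (3 + ½) = 6 - 1*7/2 = 6 - 7/2 = 5/2)
p(m) = 1 + m (p(m) = (m + 1)*1 = (1 + m)*1 = 1 + m)
T = -35 (T = (1 + 5/2)*(-10) = (7/2)*(-10) = -35)
1/T = 1/(-35) = -1/35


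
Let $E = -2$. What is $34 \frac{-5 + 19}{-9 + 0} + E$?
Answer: $- \frac{494}{9} \approx -54.889$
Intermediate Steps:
$34 \frac{-5 + 19}{-9 + 0} + E = 34 \frac{-5 + 19}{-9 + 0} - 2 = 34 \frac{14}{-9} - 2 = 34 \cdot 14 \left(- \frac{1}{9}\right) - 2 = 34 \left(- \frac{14}{9}\right) - 2 = - \frac{476}{9} - 2 = - \frac{494}{9}$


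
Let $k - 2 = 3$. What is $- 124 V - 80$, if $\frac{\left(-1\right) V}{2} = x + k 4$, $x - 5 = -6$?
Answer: $4632$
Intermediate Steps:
$k = 5$ ($k = 2 + 3 = 5$)
$x = -1$ ($x = 5 - 6 = -1$)
$V = -38$ ($V = - 2 \left(-1 + 5 \cdot 4\right) = - 2 \left(-1 + 20\right) = \left(-2\right) 19 = -38$)
$- 124 V - 80 = \left(-124\right) \left(-38\right) - 80 = 4712 - 80 = 4632$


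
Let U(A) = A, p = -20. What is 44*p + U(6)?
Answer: -874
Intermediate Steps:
44*p + U(6) = 44*(-20) + 6 = -880 + 6 = -874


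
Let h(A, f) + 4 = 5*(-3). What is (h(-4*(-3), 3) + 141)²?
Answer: 14884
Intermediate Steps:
h(A, f) = -19 (h(A, f) = -4 + 5*(-3) = -4 - 15 = -19)
(h(-4*(-3), 3) + 141)² = (-19 + 141)² = 122² = 14884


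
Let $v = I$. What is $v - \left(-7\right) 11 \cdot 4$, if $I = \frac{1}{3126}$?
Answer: $\frac{962809}{3126} \approx 308.0$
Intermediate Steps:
$I = \frac{1}{3126} \approx 0.0003199$
$v = \frac{1}{3126} \approx 0.0003199$
$v - \left(-7\right) 11 \cdot 4 = \frac{1}{3126} - \left(-7\right) 11 \cdot 4 = \frac{1}{3126} - \left(-77\right) 4 = \frac{1}{3126} - -308 = \frac{1}{3126} + 308 = \frac{962809}{3126}$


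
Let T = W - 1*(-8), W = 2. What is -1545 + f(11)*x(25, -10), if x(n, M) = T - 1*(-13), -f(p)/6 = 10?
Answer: -2925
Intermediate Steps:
f(p) = -60 (f(p) = -6*10 = -60)
T = 10 (T = 2 - 1*(-8) = 2 + 8 = 10)
x(n, M) = 23 (x(n, M) = 10 - 1*(-13) = 10 + 13 = 23)
-1545 + f(11)*x(25, -10) = -1545 - 60*23 = -1545 - 1380 = -2925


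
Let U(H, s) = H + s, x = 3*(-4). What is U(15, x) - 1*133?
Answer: -130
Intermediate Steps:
x = -12
U(15, x) - 1*133 = (15 - 12) - 1*133 = 3 - 133 = -130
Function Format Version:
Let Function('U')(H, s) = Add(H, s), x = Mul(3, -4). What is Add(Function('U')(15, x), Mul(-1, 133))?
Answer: -130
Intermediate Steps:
x = -12
Add(Function('U')(15, x), Mul(-1, 133)) = Add(Add(15, -12), Mul(-1, 133)) = Add(3, -133) = -130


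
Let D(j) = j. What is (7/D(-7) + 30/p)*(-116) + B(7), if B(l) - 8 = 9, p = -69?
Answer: 4219/23 ≈ 183.43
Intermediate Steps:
B(l) = 17 (B(l) = 8 + 9 = 17)
(7/D(-7) + 30/p)*(-116) + B(7) = (7/(-7) + 30/(-69))*(-116) + 17 = (7*(-⅐) + 30*(-1/69))*(-116) + 17 = (-1 - 10/23)*(-116) + 17 = -33/23*(-116) + 17 = 3828/23 + 17 = 4219/23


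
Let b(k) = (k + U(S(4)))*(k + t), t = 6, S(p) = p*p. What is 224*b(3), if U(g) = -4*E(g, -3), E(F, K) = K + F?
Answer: -98784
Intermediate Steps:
E(F, K) = F + K
S(p) = p²
U(g) = 12 - 4*g (U(g) = -4*(g - 3) = -4*(-3 + g) = 12 - 4*g)
b(k) = (-52 + k)*(6 + k) (b(k) = (k + (12 - 4*4²))*(k + 6) = (k + (12 - 4*16))*(6 + k) = (k + (12 - 64))*(6 + k) = (k - 52)*(6 + k) = (-52 + k)*(6 + k))
224*b(3) = 224*(-312 + 3² - 46*3) = 224*(-312 + 9 - 138) = 224*(-441) = -98784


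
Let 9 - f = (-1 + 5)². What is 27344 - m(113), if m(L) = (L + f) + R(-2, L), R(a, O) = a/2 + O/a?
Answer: 54591/2 ≈ 27296.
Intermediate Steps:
R(a, O) = a/2 + O/a (R(a, O) = a*(½) + O/a = a/2 + O/a)
f = -7 (f = 9 - (-1 + 5)² = 9 - 1*4² = 9 - 1*16 = 9 - 16 = -7)
m(L) = -8 + L/2 (m(L) = (L - 7) + ((½)*(-2) + L/(-2)) = (-7 + L) + (-1 + L*(-½)) = (-7 + L) + (-1 - L/2) = -8 + L/2)
27344 - m(113) = 27344 - (-8 + (½)*113) = 27344 - (-8 + 113/2) = 27344 - 1*97/2 = 27344 - 97/2 = 54591/2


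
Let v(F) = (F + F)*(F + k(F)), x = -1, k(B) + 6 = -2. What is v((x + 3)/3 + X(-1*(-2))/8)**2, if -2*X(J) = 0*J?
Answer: 7744/81 ≈ 95.605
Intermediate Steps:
k(B) = -8 (k(B) = -6 - 2 = -8)
X(J) = 0 (X(J) = -0*J = -1/2*0 = 0)
v(F) = 2*F*(-8 + F) (v(F) = (F + F)*(F - 8) = (2*F)*(-8 + F) = 2*F*(-8 + F))
v((x + 3)/3 + X(-1*(-2))/8)**2 = (2*((-1 + 3)/3 + 0/8)*(-8 + ((-1 + 3)/3 + 0/8)))**2 = (2*(2*(1/3) + 0*(1/8))*(-8 + (2*(1/3) + 0*(1/8))))**2 = (2*(2/3 + 0)*(-8 + (2/3 + 0)))**2 = (2*(2/3)*(-8 + 2/3))**2 = (2*(2/3)*(-22/3))**2 = (-88/9)**2 = 7744/81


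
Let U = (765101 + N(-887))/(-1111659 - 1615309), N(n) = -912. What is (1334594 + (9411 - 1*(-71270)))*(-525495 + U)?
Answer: -2028101548312505975/2726968 ≈ -7.4372e+11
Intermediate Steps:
U = -764189/2726968 (U = (765101 - 912)/(-1111659 - 1615309) = 764189/(-2726968) = 764189*(-1/2726968) = -764189/2726968 ≈ -0.28023)
(1334594 + (9411 - 1*(-71270)))*(-525495 + U) = (1334594 + (9411 - 1*(-71270)))*(-525495 - 764189/2726968) = (1334594 + (9411 + 71270))*(-1433008813349/2726968) = (1334594 + 80681)*(-1433008813349/2726968) = 1415275*(-1433008813349/2726968) = -2028101548312505975/2726968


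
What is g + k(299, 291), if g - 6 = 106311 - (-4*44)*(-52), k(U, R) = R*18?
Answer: 102403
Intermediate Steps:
k(U, R) = 18*R
g = 97165 (g = 6 + (106311 - (-4*44)*(-52)) = 6 + (106311 - (-176)*(-52)) = 6 + (106311 - 1*9152) = 6 + (106311 - 9152) = 6 + 97159 = 97165)
g + k(299, 291) = 97165 + 18*291 = 97165 + 5238 = 102403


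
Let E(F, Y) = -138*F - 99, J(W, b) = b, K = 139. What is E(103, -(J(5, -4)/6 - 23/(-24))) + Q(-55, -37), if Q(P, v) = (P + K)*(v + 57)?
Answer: -12633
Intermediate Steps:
E(F, Y) = -99 - 138*F
Q(P, v) = (57 + v)*(139 + P) (Q(P, v) = (P + 139)*(v + 57) = (139 + P)*(57 + v) = (57 + v)*(139 + P))
E(103, -(J(5, -4)/6 - 23/(-24))) + Q(-55, -37) = (-99 - 138*103) + (7923 + 57*(-55) + 139*(-37) - 55*(-37)) = (-99 - 14214) + (7923 - 3135 - 5143 + 2035) = -14313 + 1680 = -12633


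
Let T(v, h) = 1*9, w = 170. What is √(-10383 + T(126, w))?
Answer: I*√10374 ≈ 101.85*I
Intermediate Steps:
T(v, h) = 9
√(-10383 + T(126, w)) = √(-10383 + 9) = √(-10374) = I*√10374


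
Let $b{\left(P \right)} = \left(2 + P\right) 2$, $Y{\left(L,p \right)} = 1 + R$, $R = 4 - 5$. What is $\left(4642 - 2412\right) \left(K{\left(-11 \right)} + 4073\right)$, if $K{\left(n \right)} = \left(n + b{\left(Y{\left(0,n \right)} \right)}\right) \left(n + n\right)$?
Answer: $9426210$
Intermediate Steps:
$R = -1$
$Y{\left(L,p \right)} = 0$ ($Y{\left(L,p \right)} = 1 - 1 = 0$)
$b{\left(P \right)} = 4 + 2 P$
$K{\left(n \right)} = 2 n \left(4 + n\right)$ ($K{\left(n \right)} = \left(n + \left(4 + 2 \cdot 0\right)\right) \left(n + n\right) = \left(n + \left(4 + 0\right)\right) 2 n = \left(n + 4\right) 2 n = \left(4 + n\right) 2 n = 2 n \left(4 + n\right)$)
$\left(4642 - 2412\right) \left(K{\left(-11 \right)} + 4073\right) = \left(4642 - 2412\right) \left(2 \left(-11\right) \left(4 - 11\right) + 4073\right) = 2230 \left(2 \left(-11\right) \left(-7\right) + 4073\right) = 2230 \left(154 + 4073\right) = 2230 \cdot 4227 = 9426210$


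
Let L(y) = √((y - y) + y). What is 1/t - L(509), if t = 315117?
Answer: 1/315117 - √509 ≈ -22.561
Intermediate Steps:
L(y) = √y (L(y) = √(0 + y) = √y)
1/t - L(509) = 1/315117 - √509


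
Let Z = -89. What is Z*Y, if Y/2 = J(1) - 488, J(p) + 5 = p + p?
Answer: 87398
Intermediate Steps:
J(p) = -5 + 2*p (J(p) = -5 + (p + p) = -5 + 2*p)
Y = -982 (Y = 2*((-5 + 2*1) - 488) = 2*((-5 + 2) - 488) = 2*(-3 - 488) = 2*(-491) = -982)
Z*Y = -89*(-982) = 87398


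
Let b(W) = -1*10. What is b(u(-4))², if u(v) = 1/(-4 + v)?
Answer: 100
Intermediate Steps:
b(W) = -10
b(u(-4))² = (-10)² = 100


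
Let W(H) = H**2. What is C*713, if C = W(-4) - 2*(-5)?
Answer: 18538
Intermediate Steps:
C = 26 (C = (-4)**2 - 2*(-5) = 16 + 10 = 26)
C*713 = 26*713 = 18538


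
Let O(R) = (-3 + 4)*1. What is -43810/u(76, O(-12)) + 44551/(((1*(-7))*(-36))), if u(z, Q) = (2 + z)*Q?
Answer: -96989/252 ≈ -384.88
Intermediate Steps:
O(R) = 1 (O(R) = 1*1 = 1)
u(z, Q) = Q*(2 + z)
-43810/u(76, O(-12)) + 44551/(((1*(-7))*(-36))) = -43810/(2 + 76) + 44551/(((1*(-7))*(-36))) = -43810/(1*78) + 44551/((-7*(-36))) = -43810/78 + 44551/252 = -43810*1/78 + 44551*(1/252) = -1685/3 + 44551/252 = -96989/252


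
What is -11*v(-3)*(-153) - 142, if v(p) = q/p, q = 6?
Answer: -3508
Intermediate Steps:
v(p) = 6/p
-11*v(-3)*(-153) - 142 = -66/(-3)*(-153) - 142 = -66*(-1)/3*(-153) - 142 = -11*(-2)*(-153) - 142 = 22*(-153) - 142 = -3366 - 142 = -3508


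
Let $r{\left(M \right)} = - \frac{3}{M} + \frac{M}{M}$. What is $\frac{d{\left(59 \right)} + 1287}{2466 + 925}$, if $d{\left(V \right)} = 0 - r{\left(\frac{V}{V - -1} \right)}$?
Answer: $\frac{76054}{200069} \approx 0.38014$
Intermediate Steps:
$r{\left(M \right)} = 1 - \frac{3}{M}$ ($r{\left(M \right)} = - \frac{3}{M} + 1 = 1 - \frac{3}{M}$)
$d{\left(V \right)} = - \frac{\left(1 + V\right) \left(-3 + \frac{V}{1 + V}\right)}{V}$ ($d{\left(V \right)} = 0 - \frac{-3 + \frac{V}{V - -1}}{V \frac{1}{V - -1}} = 0 - \frac{-3 + \frac{V}{V + 1}}{V \frac{1}{V + 1}} = 0 - \frac{-3 + \frac{V}{1 + V}}{V \frac{1}{1 + V}} = 0 - \frac{1 + V}{V} \left(-3 + \frac{V}{1 + V}\right) = 0 - \frac{\left(1 + V\right) \left(-3 + \frac{V}{1 + V}\right)}{V} = - \frac{\left(1 + V\right) \left(-3 + \frac{V}{1 + V}\right)}{V}$)
$\frac{d{\left(59 \right)} + 1287}{2466 + 925} = \frac{\left(2 + \frac{3}{59}\right) + 1287}{2466 + 925} = \frac{\left(2 + 3 \cdot \frac{1}{59}\right) + 1287}{3391} = \left(\left(2 + \frac{3}{59}\right) + 1287\right) \frac{1}{3391} = \left(\frac{121}{59} + 1287\right) \frac{1}{3391} = \frac{76054}{59} \cdot \frac{1}{3391} = \frac{76054}{200069}$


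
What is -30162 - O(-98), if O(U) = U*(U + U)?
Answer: -49370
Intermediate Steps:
O(U) = 2*U**2 (O(U) = U*(2*U) = 2*U**2)
-30162 - O(-98) = -30162 - 2*(-98)**2 = -30162 - 2*9604 = -30162 - 1*19208 = -30162 - 19208 = -49370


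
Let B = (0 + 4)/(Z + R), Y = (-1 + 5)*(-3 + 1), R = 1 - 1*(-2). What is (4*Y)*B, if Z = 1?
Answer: -32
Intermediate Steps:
R = 3 (R = 1 + 2 = 3)
Y = -8 (Y = 4*(-2) = -8)
B = 1 (B = (0 + 4)/(1 + 3) = 4/4 = 4*(¼) = 1)
(4*Y)*B = (4*(-8))*1 = -32*1 = -32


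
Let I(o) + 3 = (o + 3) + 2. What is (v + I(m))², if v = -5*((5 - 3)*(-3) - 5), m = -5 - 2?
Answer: 2500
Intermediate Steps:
m = -7
I(o) = 2 + o (I(o) = -3 + ((o + 3) + 2) = -3 + ((3 + o) + 2) = -3 + (5 + o) = 2 + o)
v = 55 (v = -5*(2*(-3) - 5) = -5*(-6 - 5) = -5*(-11) = 55)
(v + I(m))² = (55 + (2 - 7))² = (55 - 5)² = 50² = 2500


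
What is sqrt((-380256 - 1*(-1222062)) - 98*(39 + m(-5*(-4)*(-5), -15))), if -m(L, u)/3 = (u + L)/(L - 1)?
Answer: sqrt(8551689594)/101 ≈ 915.60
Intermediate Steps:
m(L, u) = -3*(L + u)/(-1 + L) (m(L, u) = -3*(u + L)/(L - 1) = -3*(L + u)/(-1 + L))
sqrt((-380256 - 1*(-1222062)) - 98*(39 + m(-5*(-4)*(-5), -15))) = sqrt((-380256 - 1*(-1222062)) - 98*(39 + 3*(-(-5*(-4))*(-5) - 1*(-15))/(-1 - 5*(-4)*(-5)))) = sqrt((-380256 + 1222062) - 98*(39 + 3*(-20*(-5) + 15)/(-1 + 20*(-5)))) = sqrt(841806 - 98*(39 + 3*(-1*(-100) + 15)/(-1 - 100))) = sqrt(841806 - 98*(39 + 3*(100 + 15)/(-101))) = sqrt(841806 - 98*(39 + 3*(-1/101)*115)) = sqrt(841806 - 98*(39 - 345/101)) = sqrt(841806 - 98*3594/101) = sqrt(841806 - 352212/101) = sqrt(84670194/101) = sqrt(8551689594)/101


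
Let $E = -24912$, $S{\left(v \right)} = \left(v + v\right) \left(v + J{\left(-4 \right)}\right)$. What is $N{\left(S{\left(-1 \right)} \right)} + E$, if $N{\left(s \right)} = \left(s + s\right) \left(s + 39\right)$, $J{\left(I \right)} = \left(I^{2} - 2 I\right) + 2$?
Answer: $-23812$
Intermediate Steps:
$J{\left(I \right)} = 2 + I^{2} - 2 I$
$S{\left(v \right)} = 2 v \left(26 + v\right)$ ($S{\left(v \right)} = \left(v + v\right) \left(v + \left(2 + \left(-4\right)^{2} - -8\right)\right) = 2 v \left(v + \left(2 + 16 + 8\right)\right) = 2 v \left(v + 26\right) = 2 v \left(26 + v\right)$)
$N{\left(s \right)} = 2 s \left(39 + s\right)$
$N{\left(S{\left(-1 \right)} \right)} + E = 2 \cdot 2 \left(-1\right) \left(26 - 1\right) \left(39 + 2 \left(-1\right) \left(26 - 1\right)\right) - 24912 = 2 \cdot 2 \left(-1\right) 25 \left(39 + 2 \left(-1\right) 25\right) - 24912 = 2 \left(-50\right) \left(39 - 50\right) - 24912 = 2 \left(-50\right) \left(-11\right) - 24912 = 1100 - 24912 = -23812$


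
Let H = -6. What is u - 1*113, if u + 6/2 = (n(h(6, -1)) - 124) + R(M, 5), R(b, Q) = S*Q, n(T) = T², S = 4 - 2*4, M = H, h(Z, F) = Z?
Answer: -224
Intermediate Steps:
M = -6
S = -4 (S = 4 - 8 = -4)
R(b, Q) = -4*Q
u = -111 (u = -3 + ((6² - 124) - 4*5) = -3 + ((36 - 124) - 20) = -3 + (-88 - 20) = -3 - 108 = -111)
u - 1*113 = -111 - 1*113 = -111 - 113 = -224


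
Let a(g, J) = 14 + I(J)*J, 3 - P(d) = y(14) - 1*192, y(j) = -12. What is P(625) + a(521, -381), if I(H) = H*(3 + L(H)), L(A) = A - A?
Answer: 435704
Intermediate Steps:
L(A) = 0
P(d) = 207 (P(d) = 3 - (-12 - 1*192) = 3 - (-12 - 192) = 3 - 1*(-204) = 3 + 204 = 207)
I(H) = 3*H (I(H) = H*(3 + 0) = H*3 = 3*H)
a(g, J) = 14 + 3*J² (a(g, J) = 14 + (3*J)*J = 14 + 3*J²)
P(625) + a(521, -381) = 207 + (14 + 3*(-381)²) = 207 + (14 + 3*145161) = 207 + (14 + 435483) = 207 + 435497 = 435704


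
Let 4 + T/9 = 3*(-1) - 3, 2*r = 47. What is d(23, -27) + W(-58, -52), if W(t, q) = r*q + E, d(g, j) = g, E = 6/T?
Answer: -17986/15 ≈ -1199.1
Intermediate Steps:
r = 47/2 (r = (1/2)*47 = 47/2 ≈ 23.500)
T = -90 (T = -36 + 9*(3*(-1) - 3) = -36 + 9*(-3 - 3) = -36 + 9*(-6) = -36 - 54 = -90)
E = -1/15 (E = 6/(-90) = 6*(-1/90) = -1/15 ≈ -0.066667)
W(t, q) = -1/15 + 47*q/2 (W(t, q) = 47*q/2 - 1/15 = -1/15 + 47*q/2)
d(23, -27) + W(-58, -52) = 23 + (-1/15 + (47/2)*(-52)) = 23 + (-1/15 - 1222) = 23 - 18331/15 = -17986/15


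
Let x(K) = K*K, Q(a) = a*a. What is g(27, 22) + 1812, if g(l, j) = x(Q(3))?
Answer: 1893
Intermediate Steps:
Q(a) = a**2
x(K) = K**2
g(l, j) = 81 (g(l, j) = (3**2)**2 = 9**2 = 81)
g(27, 22) + 1812 = 81 + 1812 = 1893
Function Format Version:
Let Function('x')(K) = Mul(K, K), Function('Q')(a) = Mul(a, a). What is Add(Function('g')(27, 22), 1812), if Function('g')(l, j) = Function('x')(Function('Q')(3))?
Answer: 1893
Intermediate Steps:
Function('Q')(a) = Pow(a, 2)
Function('x')(K) = Pow(K, 2)
Function('g')(l, j) = 81 (Function('g')(l, j) = Pow(Pow(3, 2), 2) = Pow(9, 2) = 81)
Add(Function('g')(27, 22), 1812) = Add(81, 1812) = 1893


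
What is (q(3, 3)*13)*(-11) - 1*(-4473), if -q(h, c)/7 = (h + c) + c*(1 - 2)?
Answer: 7476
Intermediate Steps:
q(h, c) = -7*h (q(h, c) = -7*((h + c) + c*(1 - 2)) = -7*((c + h) + c*(-1)) = -7*((c + h) - c) = -7*h)
(q(3, 3)*13)*(-11) - 1*(-4473) = (-7*3*13)*(-11) - 1*(-4473) = -21*13*(-11) + 4473 = -273*(-11) + 4473 = 3003 + 4473 = 7476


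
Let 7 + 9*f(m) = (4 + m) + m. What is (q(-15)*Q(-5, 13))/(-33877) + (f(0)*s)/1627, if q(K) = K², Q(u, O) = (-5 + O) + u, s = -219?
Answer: 1374796/55117879 ≈ 0.024943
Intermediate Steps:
Q(u, O) = -5 + O + u
f(m) = -⅓ + 2*m/9 (f(m) = -7/9 + ((4 + m) + m)/9 = -7/9 + (4 + 2*m)/9 = -7/9 + (4/9 + 2*m/9) = -⅓ + 2*m/9)
(q(-15)*Q(-5, 13))/(-33877) + (f(0)*s)/1627 = ((-15)²*(-5 + 13 - 5))/(-33877) + ((-⅓ + (2/9)*0)*(-219))/1627 = (225*3)*(-1/33877) + ((-⅓ + 0)*(-219))*(1/1627) = 675*(-1/33877) - ⅓*(-219)*(1/1627) = -675/33877 + 73*(1/1627) = -675/33877 + 73/1627 = 1374796/55117879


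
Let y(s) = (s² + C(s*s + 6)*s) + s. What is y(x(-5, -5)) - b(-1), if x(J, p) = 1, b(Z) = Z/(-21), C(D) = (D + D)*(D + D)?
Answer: 4157/21 ≈ 197.95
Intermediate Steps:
C(D) = 4*D² (C(D) = (2*D)*(2*D) = 4*D²)
b(Z) = -Z/21 (b(Z) = Z*(-1/21) = -Z/21)
y(s) = s + s² + 4*s*(6 + s²)² (y(s) = (s² + (4*(s*s + 6)²)*s) + s = (s² + (4*(s² + 6)²)*s) + s = (s² + (4*(6 + s²)²)*s) + s = (s² + 4*s*(6 + s²)²) + s = s + s² + 4*s*(6 + s²)²)
y(x(-5, -5)) - b(-1) = 1*(1 + 1 + 4*(6 + 1²)²) - (-1)*(-1)/21 = 1*(1 + 1 + 4*(6 + 1)²) - 1*1/21 = 1*(1 + 1 + 4*7²) - 1/21 = 1*(1 + 1 + 4*49) - 1/21 = 1*(1 + 1 + 196) - 1/21 = 1*198 - 1/21 = 198 - 1/21 = 4157/21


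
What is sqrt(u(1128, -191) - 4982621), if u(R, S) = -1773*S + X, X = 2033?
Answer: I*sqrt(4641945) ≈ 2154.5*I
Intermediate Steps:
u(R, S) = 2033 - 1773*S (u(R, S) = -1773*S + 2033 = 2033 - 1773*S)
sqrt(u(1128, -191) - 4982621) = sqrt((2033 - 1773*(-191)) - 4982621) = sqrt((2033 + 338643) - 4982621) = sqrt(340676 - 4982621) = sqrt(-4641945) = I*sqrt(4641945)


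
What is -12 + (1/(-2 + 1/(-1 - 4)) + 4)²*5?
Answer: 6153/121 ≈ 50.851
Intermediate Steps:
-12 + (1/(-2 + 1/(-1 - 4)) + 4)²*5 = -12 + (1/(-2 + 1/(-5)) + 4)²*5 = -12 + (1/(-2 - ⅕) + 4)²*5 = -12 + (1/(-11/5) + 4)²*5 = -12 + (-5/11 + 4)²*5 = -12 + (39/11)²*5 = -12 + (1521/121)*5 = -12 + 7605/121 = 6153/121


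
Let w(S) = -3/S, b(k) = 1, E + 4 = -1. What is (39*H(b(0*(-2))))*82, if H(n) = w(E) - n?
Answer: -6396/5 ≈ -1279.2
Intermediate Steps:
E = -5 (E = -4 - 1 = -5)
H(n) = ⅗ - n (H(n) = -3/(-5) - n = -3*(-⅕) - n = ⅗ - n)
(39*H(b(0*(-2))))*82 = (39*(⅗ - 1*1))*82 = (39*(⅗ - 1))*82 = (39*(-⅖))*82 = -78/5*82 = -6396/5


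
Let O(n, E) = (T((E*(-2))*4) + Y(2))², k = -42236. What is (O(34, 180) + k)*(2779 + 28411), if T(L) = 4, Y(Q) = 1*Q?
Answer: -1316218000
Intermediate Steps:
Y(Q) = Q
O(n, E) = 36 (O(n, E) = (4 + 2)² = 6² = 36)
(O(34, 180) + k)*(2779 + 28411) = (36 - 42236)*(2779 + 28411) = -42200*31190 = -1316218000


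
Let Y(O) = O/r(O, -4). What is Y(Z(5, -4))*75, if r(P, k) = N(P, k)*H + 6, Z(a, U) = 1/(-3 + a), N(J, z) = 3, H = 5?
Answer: 25/14 ≈ 1.7857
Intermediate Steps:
r(P, k) = 21 (r(P, k) = 3*5 + 6 = 15 + 6 = 21)
Y(O) = O/21
Y(Z(5, -4))*75 = (1/(21*(-3 + 5)))*75 = ((1/21)/2)*75 = ((1/21)*(½))*75 = (1/42)*75 = 25/14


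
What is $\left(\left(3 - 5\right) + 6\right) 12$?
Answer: $48$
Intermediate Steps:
$\left(\left(3 - 5\right) + 6\right) 12 = \left(-2 + 6\right) 12 = 4 \cdot 12 = 48$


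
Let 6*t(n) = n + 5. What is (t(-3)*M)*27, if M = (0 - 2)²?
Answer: 36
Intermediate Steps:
t(n) = ⅚ + n/6 (t(n) = (n + 5)/6 = (5 + n)/6 = ⅚ + n/6)
M = 4 (M = (-2)² = 4)
(t(-3)*M)*27 = ((⅚ + (⅙)*(-3))*4)*27 = ((⅚ - ½)*4)*27 = ((⅓)*4)*27 = (4/3)*27 = 36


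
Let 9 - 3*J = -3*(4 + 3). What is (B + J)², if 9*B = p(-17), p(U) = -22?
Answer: 4624/81 ≈ 57.086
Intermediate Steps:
B = -22/9 (B = (⅑)*(-22) = -22/9 ≈ -2.4444)
J = 10 (J = 3 - (-1)*(4 + 3) = 3 - (-1)*7 = 3 - ⅓*(-21) = 3 + 7 = 10)
(B + J)² = (-22/9 + 10)² = (68/9)² = 4624/81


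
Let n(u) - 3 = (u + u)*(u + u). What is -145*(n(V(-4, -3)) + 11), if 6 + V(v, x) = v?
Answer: -60030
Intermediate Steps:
V(v, x) = -6 + v
n(u) = 3 + 4*u**2 (n(u) = 3 + (u + u)*(u + u) = 3 + (2*u)*(2*u) = 3 + 4*u**2)
-145*(n(V(-4, -3)) + 11) = -145*((3 + 4*(-6 - 4)**2) + 11) = -145*((3 + 4*(-10)**2) + 11) = -145*((3 + 4*100) + 11) = -145*((3 + 400) + 11) = -145*(403 + 11) = -145*414 = -60030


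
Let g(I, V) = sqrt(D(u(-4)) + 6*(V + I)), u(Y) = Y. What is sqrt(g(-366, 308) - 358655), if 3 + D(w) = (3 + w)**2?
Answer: sqrt(-358655 + 5*I*sqrt(14)) ≈ 0.02 + 598.88*I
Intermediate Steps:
D(w) = -3 + (3 + w)**2
g(I, V) = sqrt(-2 + 6*I + 6*V) (g(I, V) = sqrt((-3 + (3 - 4)**2) + 6*(V + I)) = sqrt((-3 + (-1)**2) + 6*(I + V)) = sqrt((-3 + 1) + (6*I + 6*V)) = sqrt(-2 + (6*I + 6*V)) = sqrt(-2 + 6*I + 6*V))
sqrt(g(-366, 308) - 358655) = sqrt(sqrt(-2 + 6*(-366) + 6*308) - 358655) = sqrt(sqrt(-2 - 2196 + 1848) - 358655) = sqrt(sqrt(-350) - 358655) = sqrt(5*I*sqrt(14) - 358655) = sqrt(-358655 + 5*I*sqrt(14))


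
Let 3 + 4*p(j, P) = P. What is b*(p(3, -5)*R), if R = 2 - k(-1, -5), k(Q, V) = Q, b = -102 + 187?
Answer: -510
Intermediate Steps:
b = 85
p(j, P) = -¾ + P/4
R = 3 (R = 2 - 1*(-1) = 2 + 1 = 3)
b*(p(3, -5)*R) = 85*((-¾ + (¼)*(-5))*3) = 85*((-¾ - 5/4)*3) = 85*(-2*3) = 85*(-6) = -510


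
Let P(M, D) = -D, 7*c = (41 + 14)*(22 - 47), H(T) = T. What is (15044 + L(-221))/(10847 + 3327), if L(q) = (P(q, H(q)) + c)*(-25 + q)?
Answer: 31498/49609 ≈ 0.63492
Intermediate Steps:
c = -1375/7 (c = ((41 + 14)*(22 - 47))/7 = (55*(-25))/7 = (1/7)*(-1375) = -1375/7 ≈ -196.43)
L(q) = (-25 + q)*(-1375/7 - q) (L(q) = (-q - 1375/7)*(-25 + q) = (-1375/7 - q)*(-25 + q) = (-25 + q)*(-1375/7 - q))
(15044 + L(-221))/(10847 + 3327) = (15044 + (34375/7 - 1*(-221)**2 - 1200/7*(-221)))/(10847 + 3327) = (15044 + (34375/7 - 1*48841 + 265200/7))/14174 = (15044 + (34375/7 - 48841 + 265200/7))*(1/14174) = (15044 - 42312/7)*(1/14174) = (62996/7)*(1/14174) = 31498/49609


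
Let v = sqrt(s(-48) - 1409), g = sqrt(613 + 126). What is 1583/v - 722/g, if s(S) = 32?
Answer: -722*sqrt(739)/739 - 1583*I*sqrt(17)/153 ≈ -26.559 - 42.659*I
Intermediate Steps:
g = sqrt(739) ≈ 27.185
v = 9*I*sqrt(17) (v = sqrt(32 - 1409) = sqrt(-1377) = 9*I*sqrt(17) ≈ 37.108*I)
1583/v - 722/g = 1583/((9*I*sqrt(17))) - 722*sqrt(739)/739 = 1583*(-I*sqrt(17)/153) - 722*sqrt(739)/739 = -1583*I*sqrt(17)/153 - 722*sqrt(739)/739 = -722*sqrt(739)/739 - 1583*I*sqrt(17)/153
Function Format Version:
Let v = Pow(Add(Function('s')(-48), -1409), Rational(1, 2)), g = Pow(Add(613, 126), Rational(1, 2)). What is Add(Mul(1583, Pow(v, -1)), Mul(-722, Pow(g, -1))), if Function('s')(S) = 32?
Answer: Add(Mul(Rational(-722, 739), Pow(739, Rational(1, 2))), Mul(Rational(-1583, 153), I, Pow(17, Rational(1, 2)))) ≈ Add(-26.559, Mul(-42.659, I))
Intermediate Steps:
g = Pow(739, Rational(1, 2)) ≈ 27.185
v = Mul(9, I, Pow(17, Rational(1, 2))) (v = Pow(Add(32, -1409), Rational(1, 2)) = Pow(-1377, Rational(1, 2)) = Mul(9, I, Pow(17, Rational(1, 2))) ≈ Mul(37.108, I))
Add(Mul(1583, Pow(v, -1)), Mul(-722, Pow(g, -1))) = Add(Mul(1583, Pow(Mul(9, I, Pow(17, Rational(1, 2))), -1)), Mul(-722, Pow(Pow(739, Rational(1, 2)), -1))) = Add(Mul(1583, Mul(Rational(-1, 153), I, Pow(17, Rational(1, 2)))), Mul(-722, Mul(Rational(1, 739), Pow(739, Rational(1, 2))))) = Add(Mul(Rational(-1583, 153), I, Pow(17, Rational(1, 2))), Mul(Rational(-722, 739), Pow(739, Rational(1, 2)))) = Add(Mul(Rational(-722, 739), Pow(739, Rational(1, 2))), Mul(Rational(-1583, 153), I, Pow(17, Rational(1, 2))))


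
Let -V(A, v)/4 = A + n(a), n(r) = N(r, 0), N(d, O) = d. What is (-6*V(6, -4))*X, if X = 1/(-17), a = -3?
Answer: -72/17 ≈ -4.2353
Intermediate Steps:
n(r) = r
X = -1/17 ≈ -0.058824
V(A, v) = 12 - 4*A (V(A, v) = -4*(A - 3) = -4*(-3 + A) = 12 - 4*A)
(-6*V(6, -4))*X = -6*(12 - 4*6)*(-1/17) = -6*(12 - 24)*(-1/17) = -6*(-12)*(-1/17) = 72*(-1/17) = -72/17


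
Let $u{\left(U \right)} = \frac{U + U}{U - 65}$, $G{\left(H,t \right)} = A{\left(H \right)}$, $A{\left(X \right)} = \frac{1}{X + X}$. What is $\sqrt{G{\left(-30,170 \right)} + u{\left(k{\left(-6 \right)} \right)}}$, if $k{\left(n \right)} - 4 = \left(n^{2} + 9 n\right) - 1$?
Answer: $\frac{\sqrt{1290}}{60} \approx 0.59861$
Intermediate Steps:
$A{\left(X \right)} = \frac{1}{2 X}$
$G{\left(H,t \right)} = \frac{1}{2 H}$
$k{\left(n \right)} = 3 + n^{2} + 9 n$ ($k{\left(n \right)} = 4 - \left(1 - n^{2} - 9 n\right) = 4 + \left(-1 + n^{2} + 9 n\right) = 3 + n^{2} + 9 n$)
$u{\left(U \right)} = \frac{2 U}{-65 + U}$
$\sqrt{G{\left(-30,170 \right)} + u{\left(k{\left(-6 \right)} \right)}} = \sqrt{\frac{1}{2 \left(-30\right)} + \frac{2 \left(3 + \left(-6\right)^{2} + 9 \left(-6\right)\right)}{-65 + \left(3 + \left(-6\right)^{2} + 9 \left(-6\right)\right)}} = \sqrt{\frac{1}{2} \left(- \frac{1}{30}\right) + \frac{2 \left(3 + 36 - 54\right)}{-65 + \left(3 + 36 - 54\right)}} = \sqrt{- \frac{1}{60} + 2 \left(-15\right) \frac{1}{-65 - 15}} = \sqrt{- \frac{1}{60} + 2 \left(-15\right) \frac{1}{-80}} = \sqrt{- \frac{1}{60} + 2 \left(-15\right) \left(- \frac{1}{80}\right)} = \sqrt{- \frac{1}{60} + \frac{3}{8}} = \sqrt{\frac{43}{120}} = \frac{\sqrt{1290}}{60}$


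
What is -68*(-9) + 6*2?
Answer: 624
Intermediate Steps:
-68*(-9) + 6*2 = 612 + 12 = 624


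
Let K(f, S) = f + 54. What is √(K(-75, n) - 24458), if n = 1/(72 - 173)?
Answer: I*√24479 ≈ 156.46*I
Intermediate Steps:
n = -1/101 (n = 1/(-101) = -1/101 ≈ -0.0099010)
K(f, S) = 54 + f
√(K(-75, n) - 24458) = √((54 - 75) - 24458) = √(-21 - 24458) = √(-24479) = I*√24479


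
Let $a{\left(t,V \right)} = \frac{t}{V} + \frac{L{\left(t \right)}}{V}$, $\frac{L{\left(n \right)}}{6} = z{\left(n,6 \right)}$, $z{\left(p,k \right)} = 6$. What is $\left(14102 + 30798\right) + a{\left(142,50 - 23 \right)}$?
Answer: $\frac{1212478}{27} \approx 44907.0$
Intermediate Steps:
$L{\left(n \right)} = 36$ ($L{\left(n \right)} = 6 \cdot 6 = 36$)
$a{\left(t,V \right)} = \frac{36}{V} + \frac{t}{V}$ ($a{\left(t,V \right)} = \frac{t}{V} + \frac{36}{V} = \frac{36}{V} + \frac{t}{V}$)
$\left(14102 + 30798\right) + a{\left(142,50 - 23 \right)} = \left(14102 + 30798\right) + \frac{36 + 142}{50 - 23} = 44900 + \frac{1}{27} \cdot 178 = 44900 + \frac{178}{27} = \frac{1212478}{27}$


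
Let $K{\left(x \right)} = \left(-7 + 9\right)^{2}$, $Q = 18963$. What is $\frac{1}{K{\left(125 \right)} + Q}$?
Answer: $\frac{1}{18967} \approx 5.2723 \cdot 10^{-5}$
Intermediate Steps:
$K{\left(x \right)} = 4$ ($K{\left(x \right)} = 2^{2} = 4$)
$\frac{1}{K{\left(125 \right)} + Q} = \frac{1}{4 + 18963} = \frac{1}{18967}$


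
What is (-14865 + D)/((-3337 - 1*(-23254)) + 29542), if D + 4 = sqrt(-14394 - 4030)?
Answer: -14869/49459 + 14*I*sqrt(94)/49459 ≈ -0.30063 + 0.0027444*I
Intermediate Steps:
D = -4 + 14*I*sqrt(94) (D = -4 + sqrt(-14394 - 4030) = -4 + sqrt(-18424) = -4 + 14*I*sqrt(94) ≈ -4.0 + 135.74*I)
(-14865 + D)/((-3337 - 1*(-23254)) + 29542) = (-14865 + (-4 + 14*I*sqrt(94)))/((-3337 - 1*(-23254)) + 29542) = (-14869 + 14*I*sqrt(94))/((-3337 + 23254) + 29542) = (-14869 + 14*I*sqrt(94))/(19917 + 29542) = (-14869 + 14*I*sqrt(94))/49459 = (-14869 + 14*I*sqrt(94))*(1/49459) = -14869/49459 + 14*I*sqrt(94)/49459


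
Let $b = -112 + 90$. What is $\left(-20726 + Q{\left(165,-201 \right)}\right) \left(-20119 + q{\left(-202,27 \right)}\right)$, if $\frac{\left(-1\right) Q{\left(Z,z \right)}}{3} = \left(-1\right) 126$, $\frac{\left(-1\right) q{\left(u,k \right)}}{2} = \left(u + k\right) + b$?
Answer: $401364300$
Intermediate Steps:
$b = -22$
$q{\left(u,k \right)} = 44 - 2 k - 2 u$ ($q{\left(u,k \right)} = - 2 \left(\left(u + k\right) - 22\right) = - 2 \left(\left(k + u\right) - 22\right) = - 2 \left(-22 + k + u\right) = 44 - 2 k - 2 u$)
$Q{\left(Z,z \right)} = 378$ ($Q{\left(Z,z \right)} = - 3 \left(\left(-1\right) 126\right) = \left(-3\right) \left(-126\right) = 378$)
$\left(-20726 + Q{\left(165,-201 \right)}\right) \left(-20119 + q{\left(-202,27 \right)}\right) = \left(-20726 + 378\right) \left(-20119 - -394\right) = - 20348 \left(-20119 + \left(44 - 54 + 404\right)\right) = - 20348 \left(-20119 + 394\right) = \left(-20348\right) \left(-19725\right) = 401364300$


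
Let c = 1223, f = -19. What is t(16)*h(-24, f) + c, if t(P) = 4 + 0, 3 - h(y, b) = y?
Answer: 1331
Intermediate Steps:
h(y, b) = 3 - y
t(P) = 4
t(16)*h(-24, f) + c = 4*(3 - 1*(-24)) + 1223 = 4*(3 + 24) + 1223 = 4*27 + 1223 = 108 + 1223 = 1331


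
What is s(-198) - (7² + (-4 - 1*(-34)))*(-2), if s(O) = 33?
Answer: 191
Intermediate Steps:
s(-198) - (7² + (-4 - 1*(-34)))*(-2) = 33 - (7² + (-4 - 1*(-34)))*(-2) = 33 - (49 + (-4 + 34))*(-2) = 33 - (49 + 30)*(-2) = 33 - 79*(-2) = 33 - 1*(-158) = 33 + 158 = 191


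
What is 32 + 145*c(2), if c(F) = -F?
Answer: -258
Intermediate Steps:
32 + 145*c(2) = 32 + 145*(-1*2) = 32 + 145*(-2) = 32 - 290 = -258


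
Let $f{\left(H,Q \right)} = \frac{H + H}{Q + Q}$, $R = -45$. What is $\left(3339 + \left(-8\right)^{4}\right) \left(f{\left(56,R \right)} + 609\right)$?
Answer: $\frac{40667963}{9} \approx 4.5187 \cdot 10^{6}$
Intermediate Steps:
$f{\left(H,Q \right)} = \frac{H}{Q}$ ($f{\left(H,Q \right)} = \frac{2 H}{2 Q} = 2 H \frac{1}{2 Q} = \frac{H}{Q}$)
$\left(3339 + \left(-8\right)^{4}\right) \left(f{\left(56,R \right)} + 609\right) = \left(3339 + \left(-8\right)^{4}\right) \left(\frac{56}{-45} + 609\right) = \left(3339 + 4096\right) \left(56 \left(- \frac{1}{45}\right) + 609\right) = 7435 \left(- \frac{56}{45} + 609\right) = 7435 \cdot \frac{27349}{45} = \frac{40667963}{9}$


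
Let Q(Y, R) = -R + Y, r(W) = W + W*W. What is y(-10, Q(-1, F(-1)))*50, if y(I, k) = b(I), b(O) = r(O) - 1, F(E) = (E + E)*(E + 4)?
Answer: 4450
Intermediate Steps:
r(W) = W + W²
F(E) = 2*E*(4 + E) (F(E) = (2*E)*(4 + E) = 2*E*(4 + E))
b(O) = -1 + O*(1 + O) (b(O) = O*(1 + O) - 1 = -1 + O*(1 + O))
Q(Y, R) = Y - R
y(I, k) = -1 + I*(1 + I)
y(-10, Q(-1, F(-1)))*50 = (-1 - 10*(1 - 10))*50 = (-1 - 10*(-9))*50 = (-1 + 90)*50 = 89*50 = 4450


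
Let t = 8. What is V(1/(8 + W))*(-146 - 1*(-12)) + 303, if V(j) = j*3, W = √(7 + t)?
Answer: 11631/49 + 402*√15/49 ≈ 269.14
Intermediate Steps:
W = √15 (W = √(7 + 8) = √15 ≈ 3.8730)
V(j) = 3*j
V(1/(8 + W))*(-146 - 1*(-12)) + 303 = (3/(8 + √15))*(-146 - 1*(-12)) + 303 = (3/(8 + √15))*(-146 + 12) + 303 = (3/(8 + √15))*(-134) + 303 = -402/(8 + √15) + 303 = 303 - 402/(8 + √15)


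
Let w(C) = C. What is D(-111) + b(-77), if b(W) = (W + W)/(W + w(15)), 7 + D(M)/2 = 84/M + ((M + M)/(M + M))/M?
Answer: -44897/3441 ≈ -13.048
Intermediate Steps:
D(M) = -14 + 170/M (D(M) = -14 + 2*(84/M + ((M + M)/(M + M))/M) = -14 + 2*(84/M + ((2*M)/((2*M)))/M) = -14 + 2*(84/M + ((2*M)*(1/(2*M)))/M) = -14 + 2*(84/M + 1/M) = -14 + 2*(85/M) = -14 + 170/M)
b(W) = 2*W/(15 + W) (b(W) = (W + W)/(W + 15) = (2*W)/(15 + W) = 2*W/(15 + W))
D(-111) + b(-77) = (-14 + 170/(-111)) + 2*(-77)/(15 - 77) = (-14 + 170*(-1/111)) + 2*(-77)/(-62) = (-14 - 170/111) + 2*(-77)*(-1/62) = -1724/111 + 77/31 = -44897/3441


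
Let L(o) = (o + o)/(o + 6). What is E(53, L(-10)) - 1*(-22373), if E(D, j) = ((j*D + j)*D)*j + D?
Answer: 93976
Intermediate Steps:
L(o) = 2*o/(6 + o) (L(o) = (2*o)/(6 + o) = 2*o/(6 + o))
E(D, j) = D + D*j*(j + D*j) (E(D, j) = ((D*j + j)*D)*j + D = ((j + D*j)*D)*j + D = (D*(j + D*j))*j + D = D*j*(j + D*j) + D = D + D*j*(j + D*j))
E(53, L(-10)) - 1*(-22373) = 53*(1 + (2*(-10)/(6 - 10))² + 53*(2*(-10)/(6 - 10))²) - 1*(-22373) = 53*(1 + (2*(-10)/(-4))² + 53*(2*(-10)/(-4))²) + 22373 = 53*(1 + (2*(-10)*(-¼))² + 53*(2*(-10)*(-¼))²) + 22373 = 53*(1 + 5² + 53*5²) + 22373 = 53*(1 + 25 + 53*25) + 22373 = 53*(1 + 25 + 1325) + 22373 = 53*1351 + 22373 = 71603 + 22373 = 93976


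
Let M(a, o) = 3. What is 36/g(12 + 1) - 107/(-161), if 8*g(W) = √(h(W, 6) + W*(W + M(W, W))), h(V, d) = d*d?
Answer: 107/161 + 144*√61/61 ≈ 19.102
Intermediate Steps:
h(V, d) = d²
g(W) = √(36 + W*(3 + W))/8 (g(W) = √(6² + W*(W + 3))/8 = √(36 + W*(3 + W))/8)
36/g(12 + 1) - 107/(-161) = 36/((√(36 + (12 + 1)² + 3*(12 + 1))/8)) - 107/(-161) = 36/((√(36 + 13² + 3*13)/8)) - 107*(-1/161) = 36/((√(36 + 169 + 39)/8)) + 107/161 = 36/((√244/8)) + 107/161 = 36/(((2*√61)/8)) + 107/161 = 36/((√61/4)) + 107/161 = 36*(4*√61/61) + 107/161 = 144*√61/61 + 107/161 = 107/161 + 144*√61/61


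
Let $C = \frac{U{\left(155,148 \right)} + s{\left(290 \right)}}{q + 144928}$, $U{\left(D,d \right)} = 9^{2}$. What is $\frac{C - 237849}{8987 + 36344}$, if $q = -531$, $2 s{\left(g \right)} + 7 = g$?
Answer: $- \frac{68689363661}{13091320814} \approx -5.2469$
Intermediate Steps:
$U{\left(D,d \right)} = 81$
$s{\left(g \right)} = - \frac{7}{2} + \frac{g}{2}$
$C = \frac{445}{288794}$ ($C = \frac{81 + \left(- \frac{7}{2} + \frac{1}{2} \cdot 290\right)}{-531 + 144928} = \frac{81 + \left(- \frac{7}{2} + 145\right)}{144397} = \left(81 + \frac{283}{2}\right) \frac{1}{144397} = \frac{445}{2} \cdot \frac{1}{144397} = \frac{445}{288794} \approx 0.0015409$)
$\frac{C - 237849}{8987 + 36344} = \frac{\frac{445}{288794} - 237849}{8987 + 36344} = - \frac{68689363661}{288794 \cdot 45331} = \left(- \frac{68689363661}{288794}\right) \frac{1}{45331} = - \frac{68689363661}{13091320814}$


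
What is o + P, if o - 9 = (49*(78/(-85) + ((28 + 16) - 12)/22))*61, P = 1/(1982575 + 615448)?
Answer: 3920138719474/2429151505 ≈ 1613.8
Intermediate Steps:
P = 1/2598023 ≈ 3.8491e-7
o = 1508893/935 (o = 9 + (49*(78/(-85) + ((28 + 16) - 12)/22))*61 = 9 + (49*(78*(-1/85) + (44 - 12)*(1/22)))*61 = 9 + (49*(-78/85 + 32*(1/22)))*61 = 9 + (49*(-78/85 + 16/11))*61 = 9 + (49*(502/935))*61 = 9 + (24598/935)*61 = 9 + 1500478/935 = 1508893/935 ≈ 1613.8)
o + P = 1508893/935 + 1/2598023 = 3920138719474/2429151505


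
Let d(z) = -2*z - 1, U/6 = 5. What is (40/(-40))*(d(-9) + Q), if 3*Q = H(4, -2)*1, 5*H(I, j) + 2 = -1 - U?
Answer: -74/5 ≈ -14.800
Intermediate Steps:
U = 30 (U = 6*5 = 30)
d(z) = -1 - 2*z
H(I, j) = -33/5 (H(I, j) = -⅖ + (-1 - 1*30)/5 = -⅖ + (-1 - 30)/5 = -⅖ + (⅕)*(-31) = -⅖ - 31/5 = -33/5)
Q = -11/5 (Q = (-33/5*1)/3 = (⅓)*(-33/5) = -11/5 ≈ -2.2000)
(40/(-40))*(d(-9) + Q) = (40/(-40))*((-1 - 2*(-9)) - 11/5) = (40*(-1/40))*((-1 + 18) - 11/5) = -(17 - 11/5) = -1*74/5 = -74/5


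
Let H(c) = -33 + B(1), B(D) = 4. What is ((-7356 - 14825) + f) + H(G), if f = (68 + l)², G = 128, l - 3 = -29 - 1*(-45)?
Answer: -14641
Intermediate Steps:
l = 19 (l = 3 + (-29 - 1*(-45)) = 3 + (-29 + 45) = 3 + 16 = 19)
f = 7569 (f = (68 + 19)² = 87² = 7569)
H(c) = -29 (H(c) = -33 + 4 = -29)
((-7356 - 14825) + f) + H(G) = ((-7356 - 14825) + 7569) - 29 = (-22181 + 7569) - 29 = -14612 - 29 = -14641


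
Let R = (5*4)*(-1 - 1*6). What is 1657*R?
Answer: -231980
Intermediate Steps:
R = -140 (R = 20*(-1 - 6) = 20*(-7) = -140)
1657*R = 1657*(-140) = -231980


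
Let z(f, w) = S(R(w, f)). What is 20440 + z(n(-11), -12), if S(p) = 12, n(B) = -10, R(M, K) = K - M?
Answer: 20452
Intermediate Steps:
z(f, w) = 12
20440 + z(n(-11), -12) = 20440 + 12 = 20452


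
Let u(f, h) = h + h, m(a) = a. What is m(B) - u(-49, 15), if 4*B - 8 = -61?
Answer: -173/4 ≈ -43.250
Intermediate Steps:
B = -53/4 (B = 2 + (¼)*(-61) = 2 - 61/4 = -53/4 ≈ -13.250)
u(f, h) = 2*h
m(B) - u(-49, 15) = -53/4 - 2*15 = -53/4 - 1*30 = -53/4 - 30 = -173/4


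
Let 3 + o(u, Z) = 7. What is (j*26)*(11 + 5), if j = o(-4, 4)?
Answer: 1664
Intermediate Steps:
o(u, Z) = 4 (o(u, Z) = -3 + 7 = 4)
j = 4
(j*26)*(11 + 5) = (4*26)*(11 + 5) = 104*16 = 1664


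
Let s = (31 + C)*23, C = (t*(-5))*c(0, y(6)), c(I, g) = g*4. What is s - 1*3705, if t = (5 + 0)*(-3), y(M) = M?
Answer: 38408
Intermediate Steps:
c(I, g) = 4*g
t = -15 (t = 5*(-3) = -15)
C = 1800 (C = (-15*(-5))*(4*6) = 75*24 = 1800)
s = 42113 (s = (31 + 1800)*23 = 1831*23 = 42113)
s - 1*3705 = 42113 - 1*3705 = 42113 - 3705 = 38408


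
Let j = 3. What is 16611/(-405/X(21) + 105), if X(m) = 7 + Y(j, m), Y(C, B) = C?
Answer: 11074/43 ≈ 257.53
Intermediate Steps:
X(m) = 10 (X(m) = 7 + 3 = 10)
16611/(-405/X(21) + 105) = 16611/(-405/10 + 105) = 16611/(-405*1/10 + 105) = 16611/(-81/2 + 105) = 16611/(129/2) = (2/129)*16611 = 11074/43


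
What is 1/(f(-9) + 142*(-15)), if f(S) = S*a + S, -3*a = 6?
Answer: -1/2121 ≈ -0.00047148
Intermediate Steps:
a = -2 (a = -⅓*6 = -2)
f(S) = -S (f(S) = S*(-2) + S = -2*S + S = -S)
1/(f(-9) + 142*(-15)) = 1/(-1*(-9) + 142*(-15)) = 1/(9 - 2130) = 1/(-2121) = -1/2121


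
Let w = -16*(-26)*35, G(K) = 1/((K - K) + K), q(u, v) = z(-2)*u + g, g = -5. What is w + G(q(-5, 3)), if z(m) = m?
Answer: 72801/5 ≈ 14560.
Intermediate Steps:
q(u, v) = -5 - 2*u (q(u, v) = -2*u - 5 = -5 - 2*u)
G(K) = 1/K (G(K) = 1/(0 + K) = 1/K)
w = 14560 (w = 416*35 = 14560)
w + G(q(-5, 3)) = 14560 + 1/(-5 - 2*(-5)) = 14560 + 1/(-5 + 10) = 14560 + 1/5 = 14560 + ⅕ = 72801/5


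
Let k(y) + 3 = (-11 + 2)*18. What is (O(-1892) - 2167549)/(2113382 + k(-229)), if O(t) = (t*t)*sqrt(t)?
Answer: -2167549/2113217 + 7159328*I*sqrt(473)/2113217 ≈ -1.0257 + 73.682*I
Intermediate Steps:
O(t) = t**(5/2) (O(t) = t**2*sqrt(t) = t**(5/2))
k(y) = -165 (k(y) = -3 + (-11 + 2)*18 = -3 - 9*18 = -3 - 162 = -165)
(O(-1892) - 2167549)/(2113382 + k(-229)) = ((-1892)**(5/2) - 2167549)/(2113382 - 165) = (7159328*I*sqrt(473) - 2167549)/2113217 = (-2167549 + 7159328*I*sqrt(473))*(1/2113217) = -2167549/2113217 + 7159328*I*sqrt(473)/2113217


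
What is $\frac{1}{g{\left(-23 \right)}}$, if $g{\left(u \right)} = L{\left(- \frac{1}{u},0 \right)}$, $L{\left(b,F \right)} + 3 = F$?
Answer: $- \frac{1}{3} \approx -0.33333$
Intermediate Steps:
$L{\left(b,F \right)} = -3 + F$
$g{\left(u \right)} = -3$ ($g{\left(u \right)} = -3 + 0 = -3$)
$\frac{1}{g{\left(-23 \right)}} = \frac{1}{-3} = - \frac{1}{3}$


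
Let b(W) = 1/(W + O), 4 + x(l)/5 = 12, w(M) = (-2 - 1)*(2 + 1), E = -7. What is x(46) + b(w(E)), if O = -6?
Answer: 599/15 ≈ 39.933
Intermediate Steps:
w(M) = -9 (w(M) = -3*3 = -9)
x(l) = 40 (x(l) = -20 + 5*12 = -20 + 60 = 40)
b(W) = 1/(-6 + W) (b(W) = 1/(W - 6) = 1/(-6 + W))
x(46) + b(w(E)) = 40 + 1/(-6 - 9) = 40 + 1/(-15) = 40 - 1/15 = 599/15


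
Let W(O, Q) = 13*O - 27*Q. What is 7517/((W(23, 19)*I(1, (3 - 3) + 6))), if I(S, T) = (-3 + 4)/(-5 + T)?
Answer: -7517/214 ≈ -35.126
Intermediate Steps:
W(O, Q) = -27*Q + 13*O
I(S, T) = 1/(-5 + T)
7517/((W(23, 19)*I(1, (3 - 3) + 6))) = 7517/(((-27*19 + 13*23)/(-5 + ((3 - 3) + 6)))) = 7517/(((-513 + 299)/(-5 + (0 + 6)))) = 7517/((-214/(-5 + 6))) = 7517/((-214/1)) = 7517/((-214*1)) = 7517/(-214) = 7517*(-1/214) = -7517/214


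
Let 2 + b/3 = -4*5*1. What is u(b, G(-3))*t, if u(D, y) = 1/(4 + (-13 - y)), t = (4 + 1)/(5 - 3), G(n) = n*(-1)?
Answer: -5/24 ≈ -0.20833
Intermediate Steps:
G(n) = -n
b = -66 (b = -6 + 3*(-4*5*1) = -6 + 3*(-20*1) = -6 + 3*(-20) = -6 - 60 = -66)
t = 5/2 ≈ 2.5000
u(D, y) = 1/(-9 - y)
u(b, G(-3))*t = -1/(9 - 1*(-3))*(5/2) = -1/(9 + 3)*(5/2) = -1/12*(5/2) = -1*1/12*(5/2) = -1/12*5/2 = -5/24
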